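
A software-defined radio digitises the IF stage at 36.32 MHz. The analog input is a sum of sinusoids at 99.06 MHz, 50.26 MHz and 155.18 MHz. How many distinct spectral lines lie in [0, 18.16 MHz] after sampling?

2

fs/2 = 18.16 MHz.
99.06 MHz mod fs = 26.42 MHz.
26.42 MHz > fs/2 = 18.16 MHz, folds to fs − 26.42 MHz = 9.9 MHz.
50.26 MHz mod fs = 13.94 MHz.
13.94 MHz ≤ fs/2 = 18.16 MHz, appears at 13.94 MHz.
155.18 MHz mod fs = 9.9 MHz.
9.9 MHz ≤ fs/2 = 18.16 MHz, appears at 9.9 MHz.
Distinct values: {9.9 MHz, 13.94 MHz} → 2.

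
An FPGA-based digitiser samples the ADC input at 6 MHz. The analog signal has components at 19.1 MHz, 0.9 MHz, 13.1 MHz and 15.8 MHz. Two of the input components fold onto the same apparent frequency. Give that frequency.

1.1 MHz

fs/2 = 3 MHz.
19.1 MHz mod fs = 1.1 MHz.
1.1 MHz ≤ fs/2 = 3 MHz, appears at 1.1 MHz.
0.9 MHz ≤ fs/2 = 3 MHz, passes unchanged.
13.1 MHz mod fs = 1.1 MHz.
1.1 MHz ≤ fs/2 = 3 MHz, appears at 1.1 MHz.
15.8 MHz mod fs = 3.8 MHz.
3.8 MHz > fs/2 = 3 MHz, folds to fs − 3.8 MHz = 2.2 MHz.
13.1 MHz and 19.1 MHz both map to 1.1 MHz.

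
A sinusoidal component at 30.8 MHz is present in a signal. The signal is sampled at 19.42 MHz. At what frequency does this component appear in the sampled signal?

30.8 MHz mod fs = 11.38 MHz.
11.38 MHz > fs/2 = 9.71 MHz, folds to fs − 11.38 MHz = 8.04 MHz.

8.04 MHz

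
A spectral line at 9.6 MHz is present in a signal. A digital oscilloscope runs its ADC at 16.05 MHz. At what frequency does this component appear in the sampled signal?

9.6 MHz > fs/2 = 8.025 MHz, folds to fs − 9.6 MHz = 6.45 MHz.

6.45 MHz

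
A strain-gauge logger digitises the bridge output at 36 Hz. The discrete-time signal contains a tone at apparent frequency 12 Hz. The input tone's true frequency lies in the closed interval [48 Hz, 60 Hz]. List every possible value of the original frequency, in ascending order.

48 Hz, 60 Hz

Frequencies that alias to 12 Hz are k·fs ± 12 Hz for integer k ≥ 0.
k=0: 12 Hz.
k=1: 24 Hz, 48 Hz.
k=2: 60 Hz, 84 Hz.
k=3: 96 Hz, 120 Hz.
Within [48 Hz, 60 Hz]: 48 Hz, 60 Hz.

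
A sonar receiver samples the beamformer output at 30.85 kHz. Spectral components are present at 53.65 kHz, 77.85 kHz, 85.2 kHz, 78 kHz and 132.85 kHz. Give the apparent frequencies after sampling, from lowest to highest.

fs/2 = 15.425 kHz.
53.65 kHz mod fs = 22.8 kHz.
22.8 kHz > fs/2 = 15.425 kHz, folds to fs − 22.8 kHz = 8.05 kHz.
77.85 kHz mod fs = 16.15 kHz.
16.15 kHz > fs/2 = 15.425 kHz, folds to fs − 16.15 kHz = 14.7 kHz.
85.2 kHz mod fs = 23.5 kHz.
23.5 kHz > fs/2 = 15.425 kHz, folds to fs − 23.5 kHz = 7.35 kHz.
78 kHz mod fs = 16.3 kHz.
16.3 kHz > fs/2 = 15.425 kHz, folds to fs − 16.3 kHz = 14.55 kHz.
132.85 kHz mod fs = 9.45 kHz.
9.45 kHz ≤ fs/2 = 15.425 kHz, appears at 9.45 kHz.
Distinct values: {7.35 kHz, 8.05 kHz, 9.45 kHz, 14.55 kHz, 14.7 kHz}.

7.35 kHz, 8.05 kHz, 9.45 kHz, 14.55 kHz, 14.7 kHz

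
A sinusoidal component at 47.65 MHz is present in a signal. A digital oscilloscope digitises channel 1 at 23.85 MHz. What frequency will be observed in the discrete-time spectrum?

0.05 MHz

47.65 MHz mod fs = 23.8 MHz.
23.8 MHz > fs/2 = 11.925 MHz, folds to fs − 23.8 MHz = 0.05 MHz.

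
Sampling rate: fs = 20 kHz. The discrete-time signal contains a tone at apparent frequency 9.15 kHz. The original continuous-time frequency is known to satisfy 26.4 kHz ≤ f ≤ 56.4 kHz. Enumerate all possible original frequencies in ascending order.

Frequencies that alias to 9.15 kHz are k·fs ± 9.15 kHz for integer k ≥ 0.
k=0: 9.15 kHz.
k=1: 10.85 kHz, 29.15 kHz.
k=2: 30.85 kHz, 49.15 kHz.
k=3: 50.85 kHz, 69.15 kHz.
k=4: 70.85 kHz, 89.15 kHz.
Within [26.4 kHz, 56.4 kHz]: 29.15 kHz, 30.85 kHz, 49.15 kHz, 50.85 kHz.

29.15 kHz, 30.85 kHz, 49.15 kHz, 50.85 kHz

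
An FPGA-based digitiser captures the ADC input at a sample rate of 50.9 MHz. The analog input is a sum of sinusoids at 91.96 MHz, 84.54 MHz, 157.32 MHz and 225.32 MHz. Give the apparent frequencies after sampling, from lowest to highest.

4.62 MHz, 9.84 MHz, 17.26 MHz, 21.72 MHz

fs/2 = 25.45 MHz.
91.96 MHz mod fs = 41.06 MHz.
41.06 MHz > fs/2 = 25.45 MHz, folds to fs − 41.06 MHz = 9.84 MHz.
84.54 MHz mod fs = 33.64 MHz.
33.64 MHz > fs/2 = 25.45 MHz, folds to fs − 33.64 MHz = 17.26 MHz.
157.32 MHz mod fs = 4.62 MHz.
4.62 MHz ≤ fs/2 = 25.45 MHz, appears at 4.62 MHz.
225.32 MHz mod fs = 21.72 MHz.
21.72 MHz ≤ fs/2 = 25.45 MHz, appears at 21.72 MHz.
Distinct values: {4.62 MHz, 9.84 MHz, 17.26 MHz, 21.72 MHz}.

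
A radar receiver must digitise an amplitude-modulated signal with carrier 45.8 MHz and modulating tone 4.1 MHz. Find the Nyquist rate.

99.8 MHz

AM sidebands sit at fc ± fm = 41.7 MHz and 49.9 MHz.
Highest-frequency component: 49.9 MHz.
Nyquist rate = 2 × 49.9 MHz = 99.8 MHz.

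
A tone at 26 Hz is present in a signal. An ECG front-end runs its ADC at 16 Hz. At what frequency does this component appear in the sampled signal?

6 Hz

26 Hz mod fs = 10 Hz.
10 Hz > fs/2 = 8 Hz, folds to fs − 10 Hz = 6 Hz.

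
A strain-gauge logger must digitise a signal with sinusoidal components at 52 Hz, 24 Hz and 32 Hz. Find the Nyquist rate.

Highest-frequency component: 52 Hz.
Nyquist rate = 2 × 52 Hz = 104 Hz.

104 Hz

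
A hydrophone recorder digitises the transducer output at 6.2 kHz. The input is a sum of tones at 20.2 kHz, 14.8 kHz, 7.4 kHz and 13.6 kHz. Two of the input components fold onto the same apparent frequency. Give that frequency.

1.2 kHz

fs/2 = 3.1 kHz.
20.2 kHz mod fs = 1.6 kHz.
1.6 kHz ≤ fs/2 = 3.1 kHz, appears at 1.6 kHz.
14.8 kHz mod fs = 2.4 kHz.
2.4 kHz ≤ fs/2 = 3.1 kHz, appears at 2.4 kHz.
7.4 kHz mod fs = 1.2 kHz.
1.2 kHz ≤ fs/2 = 3.1 kHz, appears at 1.2 kHz.
13.6 kHz mod fs = 1.2 kHz.
1.2 kHz ≤ fs/2 = 3.1 kHz, appears at 1.2 kHz.
7.4 kHz and 13.6 kHz both map to 1.2 kHz.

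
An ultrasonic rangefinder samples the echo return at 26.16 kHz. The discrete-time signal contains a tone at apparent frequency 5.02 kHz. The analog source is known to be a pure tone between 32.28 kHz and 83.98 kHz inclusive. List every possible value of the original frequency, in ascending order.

47.3 kHz, 57.34 kHz, 73.46 kHz, 83.5 kHz

Frequencies that alias to 5.02 kHz are k·fs ± 5.02 kHz for integer k ≥ 0.
k=0: 5.02 kHz.
k=1: 21.14 kHz, 31.18 kHz.
k=2: 47.3 kHz, 57.34 kHz.
k=3: 73.46 kHz, 83.5 kHz.
k=4: 99.62 kHz, 109.66 kHz.
Within [32.28 kHz, 83.98 kHz]: 47.3 kHz, 57.34 kHz, 73.46 kHz, 83.5 kHz.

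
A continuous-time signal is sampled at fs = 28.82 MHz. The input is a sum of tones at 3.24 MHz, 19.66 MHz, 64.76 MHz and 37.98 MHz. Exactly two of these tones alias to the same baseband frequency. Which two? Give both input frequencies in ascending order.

19.66 MHz, 37.98 MHz

fs/2 = 14.41 MHz.
3.24 MHz ≤ fs/2 = 14.41 MHz, passes unchanged.
19.66 MHz > fs/2 = 14.41 MHz, folds to fs − 19.66 MHz = 9.16 MHz.
64.76 MHz mod fs = 7.12 MHz.
7.12 MHz ≤ fs/2 = 14.41 MHz, appears at 7.12 MHz.
37.98 MHz mod fs = 9.16 MHz.
9.16 MHz ≤ fs/2 = 14.41 MHz, appears at 9.16 MHz.
19.66 MHz and 37.98 MHz both map to 9.16 MHz.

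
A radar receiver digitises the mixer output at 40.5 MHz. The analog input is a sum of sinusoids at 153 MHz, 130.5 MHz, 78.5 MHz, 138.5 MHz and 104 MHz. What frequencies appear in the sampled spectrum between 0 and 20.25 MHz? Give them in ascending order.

2.5 MHz, 9 MHz, 17 MHz, 17.5 MHz

fs/2 = 20.25 MHz.
153 MHz mod fs = 31.5 MHz.
31.5 MHz > fs/2 = 20.25 MHz, folds to fs − 31.5 MHz = 9 MHz.
130.5 MHz mod fs = 9 MHz.
9 MHz ≤ fs/2 = 20.25 MHz, appears at 9 MHz.
78.5 MHz mod fs = 38 MHz.
38 MHz > fs/2 = 20.25 MHz, folds to fs − 38 MHz = 2.5 MHz.
138.5 MHz mod fs = 17 MHz.
17 MHz ≤ fs/2 = 20.25 MHz, appears at 17 MHz.
104 MHz mod fs = 23 MHz.
23 MHz > fs/2 = 20.25 MHz, folds to fs − 23 MHz = 17.5 MHz.
Distinct values: {2.5 MHz, 9 MHz, 17 MHz, 17.5 MHz}.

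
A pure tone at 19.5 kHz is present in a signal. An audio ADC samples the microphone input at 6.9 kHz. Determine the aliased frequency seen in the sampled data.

1.2 kHz

19.5 kHz mod fs = 5.7 kHz.
5.7 kHz > fs/2 = 3.45 kHz, folds to fs − 5.7 kHz = 1.2 kHz.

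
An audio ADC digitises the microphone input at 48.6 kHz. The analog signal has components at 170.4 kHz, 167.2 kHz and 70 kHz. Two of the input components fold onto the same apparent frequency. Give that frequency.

fs/2 = 24.3 kHz.
170.4 kHz mod fs = 24.6 kHz.
24.6 kHz > fs/2 = 24.3 kHz, folds to fs − 24.6 kHz = 24 kHz.
167.2 kHz mod fs = 21.4 kHz.
21.4 kHz ≤ fs/2 = 24.3 kHz, appears at 21.4 kHz.
70 kHz mod fs = 21.4 kHz.
21.4 kHz ≤ fs/2 = 24.3 kHz, appears at 21.4 kHz.
70 kHz and 167.2 kHz both map to 21.4 kHz.

21.4 kHz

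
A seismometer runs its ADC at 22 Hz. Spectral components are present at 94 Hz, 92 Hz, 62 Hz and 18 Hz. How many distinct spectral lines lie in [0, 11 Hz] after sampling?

2

fs/2 = 11 Hz.
94 Hz mod fs = 6 Hz.
6 Hz ≤ fs/2 = 11 Hz, appears at 6 Hz.
92 Hz mod fs = 4 Hz.
4 Hz ≤ fs/2 = 11 Hz, appears at 4 Hz.
62 Hz mod fs = 18 Hz.
18 Hz > fs/2 = 11 Hz, folds to fs − 18 Hz = 4 Hz.
18 Hz > fs/2 = 11 Hz, folds to fs − 18 Hz = 4 Hz.
Distinct values: {4 Hz, 6 Hz} → 2.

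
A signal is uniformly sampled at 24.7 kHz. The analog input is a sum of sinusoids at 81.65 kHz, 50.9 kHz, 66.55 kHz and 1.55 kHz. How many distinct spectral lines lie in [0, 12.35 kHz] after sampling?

fs/2 = 12.35 kHz.
81.65 kHz mod fs = 7.55 kHz.
7.55 kHz ≤ fs/2 = 12.35 kHz, appears at 7.55 kHz.
50.9 kHz mod fs = 1.5 kHz.
1.5 kHz ≤ fs/2 = 12.35 kHz, appears at 1.5 kHz.
66.55 kHz mod fs = 17.15 kHz.
17.15 kHz > fs/2 = 12.35 kHz, folds to fs − 17.15 kHz = 7.55 kHz.
1.55 kHz ≤ fs/2 = 12.35 kHz, passes unchanged.
Distinct values: {1.5 kHz, 1.55 kHz, 7.55 kHz} → 3.

3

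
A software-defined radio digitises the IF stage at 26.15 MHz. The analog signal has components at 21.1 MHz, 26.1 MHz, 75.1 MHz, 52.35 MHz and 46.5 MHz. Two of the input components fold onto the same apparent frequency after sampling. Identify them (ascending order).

fs/2 = 13.075 MHz.
21.1 MHz > fs/2 = 13.075 MHz, folds to fs − 21.1 MHz = 5.05 MHz.
26.1 MHz > fs/2 = 13.075 MHz, folds to fs − 26.1 MHz = 0.05 MHz.
75.1 MHz mod fs = 22.8 MHz.
22.8 MHz > fs/2 = 13.075 MHz, folds to fs − 22.8 MHz = 3.35 MHz.
52.35 MHz mod fs = 0.05 MHz.
0.05 MHz ≤ fs/2 = 13.075 MHz, appears at 0.05 MHz.
46.5 MHz mod fs = 20.35 MHz.
20.35 MHz > fs/2 = 13.075 MHz, folds to fs − 20.35 MHz = 5.8 MHz.
26.1 MHz and 52.35 MHz both map to 0.05 MHz.

26.1 MHz, 52.35 MHz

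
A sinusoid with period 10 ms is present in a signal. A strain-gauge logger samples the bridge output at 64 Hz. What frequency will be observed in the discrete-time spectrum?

28 Hz

T = 10 ms → f = 1/T = 100 Hz.
100 Hz mod fs = 36 Hz.
36 Hz > fs/2 = 32 Hz, folds to fs − 36 Hz = 28 Hz.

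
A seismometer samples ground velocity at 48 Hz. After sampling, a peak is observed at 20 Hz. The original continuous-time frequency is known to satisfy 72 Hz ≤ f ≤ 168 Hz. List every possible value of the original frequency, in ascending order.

Frequencies that alias to 20 Hz are k·fs ± 20 Hz for integer k ≥ 0.
k=0: 20 Hz.
k=1: 28 Hz, 68 Hz.
k=2: 76 Hz, 116 Hz.
k=3: 124 Hz, 164 Hz.
k=4: 172 Hz, 212 Hz.
Within [72 Hz, 168 Hz]: 76 Hz, 116 Hz, 124 Hz, 164 Hz.

76 Hz, 116 Hz, 124 Hz, 164 Hz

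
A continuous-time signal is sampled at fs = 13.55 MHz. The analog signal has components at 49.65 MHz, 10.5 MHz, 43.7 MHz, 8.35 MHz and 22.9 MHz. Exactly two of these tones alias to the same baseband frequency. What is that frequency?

3.05 MHz

fs/2 = 6.775 MHz.
49.65 MHz mod fs = 9 MHz.
9 MHz > fs/2 = 6.775 MHz, folds to fs − 9 MHz = 4.55 MHz.
10.5 MHz > fs/2 = 6.775 MHz, folds to fs − 10.5 MHz = 3.05 MHz.
43.7 MHz mod fs = 3.05 MHz.
3.05 MHz ≤ fs/2 = 6.775 MHz, appears at 3.05 MHz.
8.35 MHz > fs/2 = 6.775 MHz, folds to fs − 8.35 MHz = 5.2 MHz.
22.9 MHz mod fs = 9.35 MHz.
9.35 MHz > fs/2 = 6.775 MHz, folds to fs − 9.35 MHz = 4.2 MHz.
10.5 MHz and 43.7 MHz both map to 3.05 MHz.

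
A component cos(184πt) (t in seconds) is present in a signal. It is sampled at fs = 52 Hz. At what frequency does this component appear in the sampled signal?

12 Hz

ω = 184π rad/s → f = ω/(2π) = 92 Hz.
92 Hz mod fs = 40 Hz.
40 Hz > fs/2 = 26 Hz, folds to fs − 40 Hz = 12 Hz.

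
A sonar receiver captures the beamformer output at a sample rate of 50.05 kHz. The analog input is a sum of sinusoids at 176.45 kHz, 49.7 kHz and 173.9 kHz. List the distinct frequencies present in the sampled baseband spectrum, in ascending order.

0.35 kHz, 23.75 kHz

fs/2 = 25.025 kHz.
176.45 kHz mod fs = 26.3 kHz.
26.3 kHz > fs/2 = 25.025 kHz, folds to fs − 26.3 kHz = 23.75 kHz.
49.7 kHz > fs/2 = 25.025 kHz, folds to fs − 49.7 kHz = 0.35 kHz.
173.9 kHz mod fs = 23.75 kHz.
23.75 kHz ≤ fs/2 = 25.025 kHz, appears at 23.75 kHz.
Distinct values: {0.35 kHz, 23.75 kHz}.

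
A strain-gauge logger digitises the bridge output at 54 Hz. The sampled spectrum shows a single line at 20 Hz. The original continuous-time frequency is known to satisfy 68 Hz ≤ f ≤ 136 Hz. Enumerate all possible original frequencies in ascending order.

Frequencies that alias to 20 Hz are k·fs ± 20 Hz for integer k ≥ 0.
k=0: 20 Hz.
k=1: 34 Hz, 74 Hz.
k=2: 88 Hz, 128 Hz.
k=3: 142 Hz, 182 Hz.
Within [68 Hz, 136 Hz]: 74 Hz, 88 Hz, 128 Hz.

74 Hz, 88 Hz, 128 Hz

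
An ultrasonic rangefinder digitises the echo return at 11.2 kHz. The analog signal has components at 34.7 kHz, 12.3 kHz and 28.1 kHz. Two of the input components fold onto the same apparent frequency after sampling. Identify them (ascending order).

fs/2 = 5.6 kHz.
34.7 kHz mod fs = 1.1 kHz.
1.1 kHz ≤ fs/2 = 5.6 kHz, appears at 1.1 kHz.
12.3 kHz mod fs = 1.1 kHz.
1.1 kHz ≤ fs/2 = 5.6 kHz, appears at 1.1 kHz.
28.1 kHz mod fs = 5.7 kHz.
5.7 kHz > fs/2 = 5.6 kHz, folds to fs − 5.7 kHz = 5.5 kHz.
12.3 kHz and 34.7 kHz both map to 1.1 kHz.

12.3 kHz, 34.7 kHz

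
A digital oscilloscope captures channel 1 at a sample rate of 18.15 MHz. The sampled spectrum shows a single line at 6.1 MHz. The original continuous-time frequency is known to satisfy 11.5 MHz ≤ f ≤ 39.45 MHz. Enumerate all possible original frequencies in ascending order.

12.05 MHz, 24.25 MHz, 30.2 MHz

Frequencies that alias to 6.1 MHz are k·fs ± 6.1 MHz for integer k ≥ 0.
k=0: 6.1 MHz.
k=1: 12.05 MHz, 24.25 MHz.
k=2: 30.2 MHz, 42.4 MHz.
k=3: 48.35 MHz, 60.55 MHz.
Within [11.5 MHz, 39.45 MHz]: 12.05 MHz, 24.25 MHz, 30.2 MHz.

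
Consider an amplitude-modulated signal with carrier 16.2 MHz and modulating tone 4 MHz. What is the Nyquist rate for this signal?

AM sidebands sit at fc ± fm = 12.2 MHz and 20.2 MHz.
Highest-frequency component: 20.2 MHz.
Nyquist rate = 2 × 20.2 MHz = 40.4 MHz.

40.4 MHz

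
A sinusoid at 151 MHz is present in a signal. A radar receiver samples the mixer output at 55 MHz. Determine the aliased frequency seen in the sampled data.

14 MHz

151 MHz mod fs = 41 MHz.
41 MHz > fs/2 = 27.5 MHz, folds to fs − 41 MHz = 14 MHz.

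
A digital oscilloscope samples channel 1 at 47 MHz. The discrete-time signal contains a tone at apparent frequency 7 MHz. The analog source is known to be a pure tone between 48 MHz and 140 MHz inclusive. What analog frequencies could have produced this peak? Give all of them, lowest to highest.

54 MHz, 87 MHz, 101 MHz, 134 MHz

Frequencies that alias to 7 MHz are k·fs ± 7 MHz for integer k ≥ 0.
k=0: 7 MHz.
k=1: 40 MHz, 54 MHz.
k=2: 87 MHz, 101 MHz.
k=3: 134 MHz, 148 MHz.
k=4: 181 MHz, 195 MHz.
Within [48 MHz, 140 MHz]: 54 MHz, 87 MHz, 101 MHz, 134 MHz.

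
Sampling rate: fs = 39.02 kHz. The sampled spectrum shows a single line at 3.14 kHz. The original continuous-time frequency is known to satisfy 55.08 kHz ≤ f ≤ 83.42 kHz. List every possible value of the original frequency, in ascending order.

74.9 kHz, 81.18 kHz

Frequencies that alias to 3.14 kHz are k·fs ± 3.14 kHz for integer k ≥ 0.
k=0: 3.14 kHz.
k=1: 35.88 kHz, 42.16 kHz.
k=2: 74.9 kHz, 81.18 kHz.
k=3: 113.92 kHz, 120.2 kHz.
Within [55.08 kHz, 83.42 kHz]: 74.9 kHz, 81.18 kHz.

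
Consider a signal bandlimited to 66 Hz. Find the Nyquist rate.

Nyquist rate = 2 × 66 Hz = 132 Hz.

132 Hz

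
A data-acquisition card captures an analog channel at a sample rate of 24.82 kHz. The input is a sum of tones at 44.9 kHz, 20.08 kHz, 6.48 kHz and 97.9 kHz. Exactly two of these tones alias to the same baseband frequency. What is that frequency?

fs/2 = 12.41 kHz.
44.9 kHz mod fs = 20.08 kHz.
20.08 kHz > fs/2 = 12.41 kHz, folds to fs − 20.08 kHz = 4.74 kHz.
20.08 kHz > fs/2 = 12.41 kHz, folds to fs − 20.08 kHz = 4.74 kHz.
6.48 kHz ≤ fs/2 = 12.41 kHz, passes unchanged.
97.9 kHz mod fs = 23.44 kHz.
23.44 kHz > fs/2 = 12.41 kHz, folds to fs − 23.44 kHz = 1.38 kHz.
20.08 kHz and 44.9 kHz both map to 4.74 kHz.

4.74 kHz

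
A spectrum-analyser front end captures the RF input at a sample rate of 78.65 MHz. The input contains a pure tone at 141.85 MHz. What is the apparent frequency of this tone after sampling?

141.85 MHz mod fs = 63.2 MHz.
63.2 MHz > fs/2 = 39.325 MHz, folds to fs − 63.2 MHz = 15.45 MHz.

15.45 MHz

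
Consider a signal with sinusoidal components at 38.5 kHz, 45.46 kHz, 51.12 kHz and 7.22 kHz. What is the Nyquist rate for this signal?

Highest-frequency component: 51.12 kHz.
Nyquist rate = 2 × 51.12 kHz = 102.24 kHz.

102.24 kHz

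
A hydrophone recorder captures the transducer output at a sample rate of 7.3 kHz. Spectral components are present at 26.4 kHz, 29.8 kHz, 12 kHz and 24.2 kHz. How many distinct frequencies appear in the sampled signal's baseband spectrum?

4

fs/2 = 3.65 kHz.
26.4 kHz mod fs = 4.5 kHz.
4.5 kHz > fs/2 = 3.65 kHz, folds to fs − 4.5 kHz = 2.8 kHz.
29.8 kHz mod fs = 0.6 kHz.
0.6 kHz ≤ fs/2 = 3.65 kHz, appears at 0.6 kHz.
12 kHz mod fs = 4.7 kHz.
4.7 kHz > fs/2 = 3.65 kHz, folds to fs − 4.7 kHz = 2.6 kHz.
24.2 kHz mod fs = 2.3 kHz.
2.3 kHz ≤ fs/2 = 3.65 kHz, appears at 2.3 kHz.
Distinct values: {0.6 kHz, 2.3 kHz, 2.6 kHz, 2.8 kHz} → 4.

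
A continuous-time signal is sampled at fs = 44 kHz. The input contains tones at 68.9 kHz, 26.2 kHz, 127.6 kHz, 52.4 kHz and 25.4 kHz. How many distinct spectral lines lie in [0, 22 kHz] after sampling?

5

fs/2 = 22 kHz.
68.9 kHz mod fs = 24.9 kHz.
24.9 kHz > fs/2 = 22 kHz, folds to fs − 24.9 kHz = 19.1 kHz.
26.2 kHz > fs/2 = 22 kHz, folds to fs − 26.2 kHz = 17.8 kHz.
127.6 kHz mod fs = 39.6 kHz.
39.6 kHz > fs/2 = 22 kHz, folds to fs − 39.6 kHz = 4.4 kHz.
52.4 kHz mod fs = 8.4 kHz.
8.4 kHz ≤ fs/2 = 22 kHz, appears at 8.4 kHz.
25.4 kHz > fs/2 = 22 kHz, folds to fs − 25.4 kHz = 18.6 kHz.
Distinct values: {4.4 kHz, 8.4 kHz, 17.8 kHz, 18.6 kHz, 19.1 kHz} → 5.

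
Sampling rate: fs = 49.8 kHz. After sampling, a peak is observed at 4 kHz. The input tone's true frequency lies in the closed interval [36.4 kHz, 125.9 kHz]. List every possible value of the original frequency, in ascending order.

Frequencies that alias to 4 kHz are k·fs ± 4 kHz for integer k ≥ 0.
k=0: 4 kHz.
k=1: 45.8 kHz, 53.8 kHz.
k=2: 95.6 kHz, 103.6 kHz.
k=3: 145.4 kHz, 153.4 kHz.
Within [36.4 kHz, 125.9 kHz]: 45.8 kHz, 53.8 kHz, 95.6 kHz, 103.6 kHz.

45.8 kHz, 53.8 kHz, 95.6 kHz, 103.6 kHz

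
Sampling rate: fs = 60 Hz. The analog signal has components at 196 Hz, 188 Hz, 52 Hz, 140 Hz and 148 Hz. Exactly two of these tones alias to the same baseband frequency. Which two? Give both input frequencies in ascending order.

fs/2 = 30 Hz.
196 Hz mod fs = 16 Hz.
16 Hz ≤ fs/2 = 30 Hz, appears at 16 Hz.
188 Hz mod fs = 8 Hz.
8 Hz ≤ fs/2 = 30 Hz, appears at 8 Hz.
52 Hz > fs/2 = 30 Hz, folds to fs − 52 Hz = 8 Hz.
140 Hz mod fs = 20 Hz.
20 Hz ≤ fs/2 = 30 Hz, appears at 20 Hz.
148 Hz mod fs = 28 Hz.
28 Hz ≤ fs/2 = 30 Hz, appears at 28 Hz.
52 Hz and 188 Hz both map to 8 Hz.

52 Hz, 188 Hz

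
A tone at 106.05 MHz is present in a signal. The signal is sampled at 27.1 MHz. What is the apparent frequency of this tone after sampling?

106.05 MHz mod fs = 24.75 MHz.
24.75 MHz > fs/2 = 13.55 MHz, folds to fs − 24.75 MHz = 2.35 MHz.

2.35 MHz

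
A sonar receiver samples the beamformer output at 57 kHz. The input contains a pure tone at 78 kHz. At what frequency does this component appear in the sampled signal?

78 kHz mod fs = 21 kHz.
21 kHz ≤ fs/2 = 28.5 kHz, appears at 21 kHz.

21 kHz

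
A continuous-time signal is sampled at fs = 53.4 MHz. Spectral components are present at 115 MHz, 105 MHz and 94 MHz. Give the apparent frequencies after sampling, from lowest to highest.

fs/2 = 26.7 MHz.
115 MHz mod fs = 8.2 MHz.
8.2 MHz ≤ fs/2 = 26.7 MHz, appears at 8.2 MHz.
105 MHz mod fs = 51.6 MHz.
51.6 MHz > fs/2 = 26.7 MHz, folds to fs − 51.6 MHz = 1.8 MHz.
94 MHz mod fs = 40.6 MHz.
40.6 MHz > fs/2 = 26.7 MHz, folds to fs − 40.6 MHz = 12.8 MHz.
Distinct values: {1.8 MHz, 8.2 MHz, 12.8 MHz}.

1.8 MHz, 8.2 MHz, 12.8 MHz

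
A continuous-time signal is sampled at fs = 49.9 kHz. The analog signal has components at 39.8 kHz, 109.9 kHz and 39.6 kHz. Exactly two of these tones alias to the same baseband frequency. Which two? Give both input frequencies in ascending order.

39.8 kHz, 109.9 kHz

fs/2 = 24.95 kHz.
39.8 kHz > fs/2 = 24.95 kHz, folds to fs − 39.8 kHz = 10.1 kHz.
109.9 kHz mod fs = 10.1 kHz.
10.1 kHz ≤ fs/2 = 24.95 kHz, appears at 10.1 kHz.
39.6 kHz > fs/2 = 24.95 kHz, folds to fs − 39.6 kHz = 10.3 kHz.
39.8 kHz and 109.9 kHz both map to 10.1 kHz.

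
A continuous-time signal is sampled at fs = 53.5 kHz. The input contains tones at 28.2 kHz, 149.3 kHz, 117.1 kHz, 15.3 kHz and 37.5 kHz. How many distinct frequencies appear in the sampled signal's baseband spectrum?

fs/2 = 26.75 kHz.
28.2 kHz > fs/2 = 26.75 kHz, folds to fs − 28.2 kHz = 25.3 kHz.
149.3 kHz mod fs = 42.3 kHz.
42.3 kHz > fs/2 = 26.75 kHz, folds to fs − 42.3 kHz = 11.2 kHz.
117.1 kHz mod fs = 10.1 kHz.
10.1 kHz ≤ fs/2 = 26.75 kHz, appears at 10.1 kHz.
15.3 kHz ≤ fs/2 = 26.75 kHz, passes unchanged.
37.5 kHz > fs/2 = 26.75 kHz, folds to fs − 37.5 kHz = 16 kHz.
Distinct values: {10.1 kHz, 11.2 kHz, 15.3 kHz, 16 kHz, 25.3 kHz} → 5.

5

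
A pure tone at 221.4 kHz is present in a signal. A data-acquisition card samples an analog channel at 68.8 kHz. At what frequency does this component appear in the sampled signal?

221.4 kHz mod fs = 15 kHz.
15 kHz ≤ fs/2 = 34.4 kHz, appears at 15 kHz.

15 kHz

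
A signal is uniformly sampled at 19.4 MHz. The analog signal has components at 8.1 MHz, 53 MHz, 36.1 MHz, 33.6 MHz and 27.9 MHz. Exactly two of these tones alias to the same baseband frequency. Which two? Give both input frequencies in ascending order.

33.6 MHz, 53 MHz

fs/2 = 9.7 MHz.
8.1 MHz ≤ fs/2 = 9.7 MHz, passes unchanged.
53 MHz mod fs = 14.2 MHz.
14.2 MHz > fs/2 = 9.7 MHz, folds to fs − 14.2 MHz = 5.2 MHz.
36.1 MHz mod fs = 16.7 MHz.
16.7 MHz > fs/2 = 9.7 MHz, folds to fs − 16.7 MHz = 2.7 MHz.
33.6 MHz mod fs = 14.2 MHz.
14.2 MHz > fs/2 = 9.7 MHz, folds to fs − 14.2 MHz = 5.2 MHz.
27.9 MHz mod fs = 8.5 MHz.
8.5 MHz ≤ fs/2 = 9.7 MHz, appears at 8.5 MHz.
33.6 MHz and 53 MHz both map to 5.2 MHz.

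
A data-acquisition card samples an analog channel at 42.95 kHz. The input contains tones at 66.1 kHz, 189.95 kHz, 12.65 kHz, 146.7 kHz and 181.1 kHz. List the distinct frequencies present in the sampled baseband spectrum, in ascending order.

9.3 kHz, 12.65 kHz, 17.85 kHz, 18.15 kHz, 19.8 kHz

fs/2 = 21.475 kHz.
66.1 kHz mod fs = 23.15 kHz.
23.15 kHz > fs/2 = 21.475 kHz, folds to fs − 23.15 kHz = 19.8 kHz.
189.95 kHz mod fs = 18.15 kHz.
18.15 kHz ≤ fs/2 = 21.475 kHz, appears at 18.15 kHz.
12.65 kHz ≤ fs/2 = 21.475 kHz, passes unchanged.
146.7 kHz mod fs = 17.85 kHz.
17.85 kHz ≤ fs/2 = 21.475 kHz, appears at 17.85 kHz.
181.1 kHz mod fs = 9.3 kHz.
9.3 kHz ≤ fs/2 = 21.475 kHz, appears at 9.3 kHz.
Distinct values: {9.3 kHz, 12.65 kHz, 17.85 kHz, 18.15 kHz, 19.8 kHz}.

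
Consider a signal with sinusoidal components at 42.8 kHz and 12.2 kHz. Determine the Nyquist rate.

85.6 kHz

Highest-frequency component: 42.8 kHz.
Nyquist rate = 2 × 42.8 kHz = 85.6 kHz.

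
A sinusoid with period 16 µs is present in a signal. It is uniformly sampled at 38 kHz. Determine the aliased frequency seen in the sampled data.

13.5 kHz

T = 16 µs → f = 1/T = 62.5 kHz.
62.5 kHz mod fs = 24.5 kHz.
24.5 kHz > fs/2 = 19 kHz, folds to fs − 24.5 kHz = 13.5 kHz.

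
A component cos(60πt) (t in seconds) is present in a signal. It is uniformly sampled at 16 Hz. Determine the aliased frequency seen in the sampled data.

2 Hz

ω = 60π rad/s → f = ω/(2π) = 30 Hz.
30 Hz mod fs = 14 Hz.
14 Hz > fs/2 = 8 Hz, folds to fs − 14 Hz = 2 Hz.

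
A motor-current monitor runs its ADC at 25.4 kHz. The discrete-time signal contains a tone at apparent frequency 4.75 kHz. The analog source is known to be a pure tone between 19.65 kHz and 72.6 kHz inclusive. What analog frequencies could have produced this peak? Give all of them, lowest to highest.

Frequencies that alias to 4.75 kHz are k·fs ± 4.75 kHz for integer k ≥ 0.
k=0: 4.75 kHz.
k=1: 20.65 kHz, 30.15 kHz.
k=2: 46.05 kHz, 55.55 kHz.
k=3: 71.45 kHz, 80.95 kHz.
k=4: 96.85 kHz, 106.35 kHz.
Within [19.65 kHz, 72.6 kHz]: 20.65 kHz, 30.15 kHz, 46.05 kHz, 55.55 kHz, 71.45 kHz.

20.65 kHz, 30.15 kHz, 46.05 kHz, 55.55 kHz, 71.45 kHz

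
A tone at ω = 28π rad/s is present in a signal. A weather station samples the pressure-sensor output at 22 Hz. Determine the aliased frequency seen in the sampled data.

ω = 28π rad/s → f = ω/(2π) = 14 Hz.
14 Hz > fs/2 = 11 Hz, folds to fs − 14 Hz = 8 Hz.

8 Hz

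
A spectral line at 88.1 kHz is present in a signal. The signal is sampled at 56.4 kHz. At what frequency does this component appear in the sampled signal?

88.1 kHz mod fs = 31.7 kHz.
31.7 kHz > fs/2 = 28.2 kHz, folds to fs − 31.7 kHz = 24.7 kHz.

24.7 kHz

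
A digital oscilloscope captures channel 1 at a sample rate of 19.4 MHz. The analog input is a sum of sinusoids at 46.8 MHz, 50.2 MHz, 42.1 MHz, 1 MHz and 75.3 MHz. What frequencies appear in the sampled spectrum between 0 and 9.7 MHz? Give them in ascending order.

fs/2 = 9.7 MHz.
46.8 MHz mod fs = 8 MHz.
8 MHz ≤ fs/2 = 9.7 MHz, appears at 8 MHz.
50.2 MHz mod fs = 11.4 MHz.
11.4 MHz > fs/2 = 9.7 MHz, folds to fs − 11.4 MHz = 8 MHz.
42.1 MHz mod fs = 3.3 MHz.
3.3 MHz ≤ fs/2 = 9.7 MHz, appears at 3.3 MHz.
1 MHz ≤ fs/2 = 9.7 MHz, passes unchanged.
75.3 MHz mod fs = 17.1 MHz.
17.1 MHz > fs/2 = 9.7 MHz, folds to fs − 17.1 MHz = 2.3 MHz.
Distinct values: {1 MHz, 2.3 MHz, 3.3 MHz, 8 MHz}.

1 MHz, 2.3 MHz, 3.3 MHz, 8 MHz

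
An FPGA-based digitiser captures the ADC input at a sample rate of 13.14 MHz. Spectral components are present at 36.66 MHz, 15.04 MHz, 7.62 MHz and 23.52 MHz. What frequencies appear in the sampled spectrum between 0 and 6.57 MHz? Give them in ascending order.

1.9 MHz, 2.76 MHz, 5.52 MHz

fs/2 = 6.57 MHz.
36.66 MHz mod fs = 10.38 MHz.
10.38 MHz > fs/2 = 6.57 MHz, folds to fs − 10.38 MHz = 2.76 MHz.
15.04 MHz mod fs = 1.9 MHz.
1.9 MHz ≤ fs/2 = 6.57 MHz, appears at 1.9 MHz.
7.62 MHz > fs/2 = 6.57 MHz, folds to fs − 7.62 MHz = 5.52 MHz.
23.52 MHz mod fs = 10.38 MHz.
10.38 MHz > fs/2 = 6.57 MHz, folds to fs − 10.38 MHz = 2.76 MHz.
Distinct values: {1.9 MHz, 2.76 MHz, 5.52 MHz}.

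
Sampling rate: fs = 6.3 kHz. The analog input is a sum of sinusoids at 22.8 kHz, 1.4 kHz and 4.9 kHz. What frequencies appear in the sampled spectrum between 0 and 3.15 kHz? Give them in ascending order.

fs/2 = 3.15 kHz.
22.8 kHz mod fs = 3.9 kHz.
3.9 kHz > fs/2 = 3.15 kHz, folds to fs − 3.9 kHz = 2.4 kHz.
1.4 kHz ≤ fs/2 = 3.15 kHz, passes unchanged.
4.9 kHz > fs/2 = 3.15 kHz, folds to fs − 4.9 kHz = 1.4 kHz.
Distinct values: {1.4 kHz, 2.4 kHz}.

1.4 kHz, 2.4 kHz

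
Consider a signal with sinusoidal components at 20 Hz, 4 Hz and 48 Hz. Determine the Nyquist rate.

Highest-frequency component: 48 Hz.
Nyquist rate = 2 × 48 Hz = 96 Hz.

96 Hz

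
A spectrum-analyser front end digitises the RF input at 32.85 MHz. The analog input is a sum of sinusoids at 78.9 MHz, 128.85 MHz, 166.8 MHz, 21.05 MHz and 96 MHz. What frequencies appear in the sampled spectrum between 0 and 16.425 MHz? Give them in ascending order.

2.55 MHz, 11.8 MHz, 13.2 MHz

fs/2 = 16.425 MHz.
78.9 MHz mod fs = 13.2 MHz.
13.2 MHz ≤ fs/2 = 16.425 MHz, appears at 13.2 MHz.
128.85 MHz mod fs = 30.3 MHz.
30.3 MHz > fs/2 = 16.425 MHz, folds to fs − 30.3 MHz = 2.55 MHz.
166.8 MHz mod fs = 2.55 MHz.
2.55 MHz ≤ fs/2 = 16.425 MHz, appears at 2.55 MHz.
21.05 MHz > fs/2 = 16.425 MHz, folds to fs − 21.05 MHz = 11.8 MHz.
96 MHz mod fs = 30.3 MHz.
30.3 MHz > fs/2 = 16.425 MHz, folds to fs − 30.3 MHz = 2.55 MHz.
Distinct values: {2.55 MHz, 11.8 MHz, 13.2 MHz}.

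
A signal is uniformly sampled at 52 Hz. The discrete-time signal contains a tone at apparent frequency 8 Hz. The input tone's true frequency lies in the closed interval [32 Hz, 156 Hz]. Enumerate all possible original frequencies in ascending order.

Frequencies that alias to 8 Hz are k·fs ± 8 Hz for integer k ≥ 0.
k=0: 8 Hz.
k=1: 44 Hz, 60 Hz.
k=2: 96 Hz, 112 Hz.
k=3: 148 Hz, 164 Hz.
k=4: 200 Hz, 216 Hz.
Within [32 Hz, 156 Hz]: 44 Hz, 60 Hz, 96 Hz, 112 Hz, 148 Hz.

44 Hz, 60 Hz, 96 Hz, 112 Hz, 148 Hz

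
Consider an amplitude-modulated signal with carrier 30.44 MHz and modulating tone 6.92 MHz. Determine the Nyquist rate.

74.72 MHz

AM sidebands sit at fc ± fm = 23.52 MHz and 37.36 MHz.
Highest-frequency component: 37.36 MHz.
Nyquist rate = 2 × 37.36 MHz = 74.72 MHz.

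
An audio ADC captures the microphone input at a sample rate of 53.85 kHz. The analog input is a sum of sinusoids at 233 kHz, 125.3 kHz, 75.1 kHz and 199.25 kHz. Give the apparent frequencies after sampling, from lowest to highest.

16.15 kHz, 17.6 kHz, 21.25 kHz

fs/2 = 26.925 kHz.
233 kHz mod fs = 17.6 kHz.
17.6 kHz ≤ fs/2 = 26.925 kHz, appears at 17.6 kHz.
125.3 kHz mod fs = 17.6 kHz.
17.6 kHz ≤ fs/2 = 26.925 kHz, appears at 17.6 kHz.
75.1 kHz mod fs = 21.25 kHz.
21.25 kHz ≤ fs/2 = 26.925 kHz, appears at 21.25 kHz.
199.25 kHz mod fs = 37.7 kHz.
37.7 kHz > fs/2 = 26.925 kHz, folds to fs − 37.7 kHz = 16.15 kHz.
Distinct values: {16.15 kHz, 17.6 kHz, 21.25 kHz}.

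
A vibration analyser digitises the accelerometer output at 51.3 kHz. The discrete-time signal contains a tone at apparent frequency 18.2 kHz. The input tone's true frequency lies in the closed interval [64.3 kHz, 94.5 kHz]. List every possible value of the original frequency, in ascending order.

Frequencies that alias to 18.2 kHz are k·fs ± 18.2 kHz for integer k ≥ 0.
k=0: 18.2 kHz.
k=1: 33.1 kHz, 69.5 kHz.
k=2: 84.4 kHz, 120.8 kHz.
k=3: 135.7 kHz, 172.1 kHz.
Within [64.3 kHz, 94.5 kHz]: 69.5 kHz, 84.4 kHz.

69.5 kHz, 84.4 kHz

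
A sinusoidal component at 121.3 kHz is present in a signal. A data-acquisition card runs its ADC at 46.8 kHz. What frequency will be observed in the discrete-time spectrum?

19.1 kHz

121.3 kHz mod fs = 27.7 kHz.
27.7 kHz > fs/2 = 23.4 kHz, folds to fs − 27.7 kHz = 19.1 kHz.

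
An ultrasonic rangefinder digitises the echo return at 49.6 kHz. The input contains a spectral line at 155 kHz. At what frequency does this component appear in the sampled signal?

155 kHz mod fs = 6.2 kHz.
6.2 kHz ≤ fs/2 = 24.8 kHz, appears at 6.2 kHz.

6.2 kHz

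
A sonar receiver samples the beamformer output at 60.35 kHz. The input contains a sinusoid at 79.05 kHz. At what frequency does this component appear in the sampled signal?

18.7 kHz

79.05 kHz mod fs = 18.7 kHz.
18.7 kHz ≤ fs/2 = 30.175 kHz, appears at 18.7 kHz.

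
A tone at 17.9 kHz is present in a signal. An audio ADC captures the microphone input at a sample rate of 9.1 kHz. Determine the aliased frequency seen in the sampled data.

0.3 kHz

17.9 kHz mod fs = 8.8 kHz.
8.8 kHz > fs/2 = 4.55 kHz, folds to fs − 8.8 kHz = 0.3 kHz.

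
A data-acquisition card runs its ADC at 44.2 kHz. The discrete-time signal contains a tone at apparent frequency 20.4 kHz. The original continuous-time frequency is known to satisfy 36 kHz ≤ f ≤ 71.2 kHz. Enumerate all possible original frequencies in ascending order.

64.6 kHz, 68 kHz

Frequencies that alias to 20.4 kHz are k·fs ± 20.4 kHz for integer k ≥ 0.
k=0: 20.4 kHz.
k=1: 23.8 kHz, 64.6 kHz.
k=2: 68 kHz, 108.8 kHz.
k=3: 112.2 kHz, 153 kHz.
Within [36 kHz, 71.2 kHz]: 64.6 kHz, 68 kHz.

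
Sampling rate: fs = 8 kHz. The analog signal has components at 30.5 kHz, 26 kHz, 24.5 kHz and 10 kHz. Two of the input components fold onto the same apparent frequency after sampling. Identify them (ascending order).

fs/2 = 4 kHz.
30.5 kHz mod fs = 6.5 kHz.
6.5 kHz > fs/2 = 4 kHz, folds to fs − 6.5 kHz = 1.5 kHz.
26 kHz mod fs = 2 kHz.
2 kHz ≤ fs/2 = 4 kHz, appears at 2 kHz.
24.5 kHz mod fs = 0.5 kHz.
0.5 kHz ≤ fs/2 = 4 kHz, appears at 0.5 kHz.
10 kHz mod fs = 2 kHz.
2 kHz ≤ fs/2 = 4 kHz, appears at 2 kHz.
10 kHz and 26 kHz both map to 2 kHz.

10 kHz, 26 kHz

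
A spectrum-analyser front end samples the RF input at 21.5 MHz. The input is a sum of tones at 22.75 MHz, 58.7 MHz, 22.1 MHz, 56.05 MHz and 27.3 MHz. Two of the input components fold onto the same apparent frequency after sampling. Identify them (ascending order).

27.3 MHz, 58.7 MHz

fs/2 = 10.75 MHz.
22.75 MHz mod fs = 1.25 MHz.
1.25 MHz ≤ fs/2 = 10.75 MHz, appears at 1.25 MHz.
58.7 MHz mod fs = 15.7 MHz.
15.7 MHz > fs/2 = 10.75 MHz, folds to fs − 15.7 MHz = 5.8 MHz.
22.1 MHz mod fs = 0.6 MHz.
0.6 MHz ≤ fs/2 = 10.75 MHz, appears at 0.6 MHz.
56.05 MHz mod fs = 13.05 MHz.
13.05 MHz > fs/2 = 10.75 MHz, folds to fs − 13.05 MHz = 8.45 MHz.
27.3 MHz mod fs = 5.8 MHz.
5.8 MHz ≤ fs/2 = 10.75 MHz, appears at 5.8 MHz.
27.3 MHz and 58.7 MHz both map to 5.8 MHz.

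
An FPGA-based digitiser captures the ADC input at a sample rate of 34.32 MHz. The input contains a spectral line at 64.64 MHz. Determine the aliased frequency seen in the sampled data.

4 MHz

64.64 MHz mod fs = 30.32 MHz.
30.32 MHz > fs/2 = 17.16 MHz, folds to fs − 30.32 MHz = 4 MHz.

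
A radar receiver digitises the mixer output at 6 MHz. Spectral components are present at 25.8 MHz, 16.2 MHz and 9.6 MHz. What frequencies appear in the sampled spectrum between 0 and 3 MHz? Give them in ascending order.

fs/2 = 3 MHz.
25.8 MHz mod fs = 1.8 MHz.
1.8 MHz ≤ fs/2 = 3 MHz, appears at 1.8 MHz.
16.2 MHz mod fs = 4.2 MHz.
4.2 MHz > fs/2 = 3 MHz, folds to fs − 4.2 MHz = 1.8 MHz.
9.6 MHz mod fs = 3.6 MHz.
3.6 MHz > fs/2 = 3 MHz, folds to fs − 3.6 MHz = 2.4 MHz.
Distinct values: {1.8 MHz, 2.4 MHz}.

1.8 MHz, 2.4 MHz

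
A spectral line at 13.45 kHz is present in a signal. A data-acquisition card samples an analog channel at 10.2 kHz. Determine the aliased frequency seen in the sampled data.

13.45 kHz mod fs = 3.25 kHz.
3.25 kHz ≤ fs/2 = 5.1 kHz, appears at 3.25 kHz.

3.25 kHz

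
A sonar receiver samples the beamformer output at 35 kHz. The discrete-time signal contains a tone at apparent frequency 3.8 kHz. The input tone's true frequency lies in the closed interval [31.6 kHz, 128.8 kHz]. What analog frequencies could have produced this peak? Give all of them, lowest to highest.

Frequencies that alias to 3.8 kHz are k·fs ± 3.8 kHz for integer k ≥ 0.
k=0: 3.8 kHz.
k=1: 31.2 kHz, 38.8 kHz.
k=2: 66.2 kHz, 73.8 kHz.
k=3: 101.2 kHz, 108.8 kHz.
k=4: 136.2 kHz, 143.8 kHz.
Within [31.6 kHz, 128.8 kHz]: 38.8 kHz, 66.2 kHz, 73.8 kHz, 101.2 kHz, 108.8 kHz.

38.8 kHz, 66.2 kHz, 73.8 kHz, 101.2 kHz, 108.8 kHz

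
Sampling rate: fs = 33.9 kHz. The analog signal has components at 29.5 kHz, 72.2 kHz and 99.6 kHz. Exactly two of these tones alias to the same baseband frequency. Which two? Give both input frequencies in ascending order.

fs/2 = 16.95 kHz.
29.5 kHz > fs/2 = 16.95 kHz, folds to fs − 29.5 kHz = 4.4 kHz.
72.2 kHz mod fs = 4.4 kHz.
4.4 kHz ≤ fs/2 = 16.95 kHz, appears at 4.4 kHz.
99.6 kHz mod fs = 31.8 kHz.
31.8 kHz > fs/2 = 16.95 kHz, folds to fs − 31.8 kHz = 2.1 kHz.
29.5 kHz and 72.2 kHz both map to 4.4 kHz.

29.5 kHz, 72.2 kHz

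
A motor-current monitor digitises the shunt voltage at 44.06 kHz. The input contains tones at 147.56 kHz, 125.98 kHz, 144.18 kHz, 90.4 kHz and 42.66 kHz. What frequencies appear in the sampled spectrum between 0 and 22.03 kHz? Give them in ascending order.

fs/2 = 22.03 kHz.
147.56 kHz mod fs = 15.38 kHz.
15.38 kHz ≤ fs/2 = 22.03 kHz, appears at 15.38 kHz.
125.98 kHz mod fs = 37.86 kHz.
37.86 kHz > fs/2 = 22.03 kHz, folds to fs − 37.86 kHz = 6.2 kHz.
144.18 kHz mod fs = 12 kHz.
12 kHz ≤ fs/2 = 22.03 kHz, appears at 12 kHz.
90.4 kHz mod fs = 2.28 kHz.
2.28 kHz ≤ fs/2 = 22.03 kHz, appears at 2.28 kHz.
42.66 kHz > fs/2 = 22.03 kHz, folds to fs − 42.66 kHz = 1.4 kHz.
Distinct values: {1.4 kHz, 2.28 kHz, 6.2 kHz, 12 kHz, 15.38 kHz}.

1.4 kHz, 2.28 kHz, 6.2 kHz, 12 kHz, 15.38 kHz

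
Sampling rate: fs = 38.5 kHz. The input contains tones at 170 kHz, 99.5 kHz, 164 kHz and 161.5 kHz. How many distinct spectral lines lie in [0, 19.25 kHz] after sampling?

fs/2 = 19.25 kHz.
170 kHz mod fs = 16 kHz.
16 kHz ≤ fs/2 = 19.25 kHz, appears at 16 kHz.
99.5 kHz mod fs = 22.5 kHz.
22.5 kHz > fs/2 = 19.25 kHz, folds to fs − 22.5 kHz = 16 kHz.
164 kHz mod fs = 10 kHz.
10 kHz ≤ fs/2 = 19.25 kHz, appears at 10 kHz.
161.5 kHz mod fs = 7.5 kHz.
7.5 kHz ≤ fs/2 = 19.25 kHz, appears at 7.5 kHz.
Distinct values: {7.5 kHz, 10 kHz, 16 kHz} → 3.

3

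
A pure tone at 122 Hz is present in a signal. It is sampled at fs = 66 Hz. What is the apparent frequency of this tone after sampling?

122 Hz mod fs = 56 Hz.
56 Hz > fs/2 = 33 Hz, folds to fs − 56 Hz = 10 Hz.

10 Hz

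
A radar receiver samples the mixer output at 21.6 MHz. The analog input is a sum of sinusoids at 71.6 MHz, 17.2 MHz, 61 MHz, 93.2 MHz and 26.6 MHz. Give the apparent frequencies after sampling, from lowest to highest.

fs/2 = 10.8 MHz.
71.6 MHz mod fs = 6.8 MHz.
6.8 MHz ≤ fs/2 = 10.8 MHz, appears at 6.8 MHz.
17.2 MHz > fs/2 = 10.8 MHz, folds to fs − 17.2 MHz = 4.4 MHz.
61 MHz mod fs = 17.8 MHz.
17.8 MHz > fs/2 = 10.8 MHz, folds to fs − 17.8 MHz = 3.8 MHz.
93.2 MHz mod fs = 6.8 MHz.
6.8 MHz ≤ fs/2 = 10.8 MHz, appears at 6.8 MHz.
26.6 MHz mod fs = 5 MHz.
5 MHz ≤ fs/2 = 10.8 MHz, appears at 5 MHz.
Distinct values: {3.8 MHz, 4.4 MHz, 5 MHz, 6.8 MHz}.

3.8 MHz, 4.4 MHz, 5 MHz, 6.8 MHz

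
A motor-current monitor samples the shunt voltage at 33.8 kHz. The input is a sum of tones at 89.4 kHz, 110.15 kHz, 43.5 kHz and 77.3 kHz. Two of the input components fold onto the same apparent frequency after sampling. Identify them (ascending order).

fs/2 = 16.9 kHz.
89.4 kHz mod fs = 21.8 kHz.
21.8 kHz > fs/2 = 16.9 kHz, folds to fs − 21.8 kHz = 12 kHz.
110.15 kHz mod fs = 8.75 kHz.
8.75 kHz ≤ fs/2 = 16.9 kHz, appears at 8.75 kHz.
43.5 kHz mod fs = 9.7 kHz.
9.7 kHz ≤ fs/2 = 16.9 kHz, appears at 9.7 kHz.
77.3 kHz mod fs = 9.7 kHz.
9.7 kHz ≤ fs/2 = 16.9 kHz, appears at 9.7 kHz.
43.5 kHz and 77.3 kHz both map to 9.7 kHz.

43.5 kHz, 77.3 kHz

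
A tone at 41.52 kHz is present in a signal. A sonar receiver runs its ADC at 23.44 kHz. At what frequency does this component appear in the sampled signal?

41.52 kHz mod fs = 18.08 kHz.
18.08 kHz > fs/2 = 11.72 kHz, folds to fs − 18.08 kHz = 5.36 kHz.

5.36 kHz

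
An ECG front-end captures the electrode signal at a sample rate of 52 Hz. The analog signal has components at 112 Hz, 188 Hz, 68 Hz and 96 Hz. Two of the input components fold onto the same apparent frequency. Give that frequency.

8 Hz

fs/2 = 26 Hz.
112 Hz mod fs = 8 Hz.
8 Hz ≤ fs/2 = 26 Hz, appears at 8 Hz.
188 Hz mod fs = 32 Hz.
32 Hz > fs/2 = 26 Hz, folds to fs − 32 Hz = 20 Hz.
68 Hz mod fs = 16 Hz.
16 Hz ≤ fs/2 = 26 Hz, appears at 16 Hz.
96 Hz mod fs = 44 Hz.
44 Hz > fs/2 = 26 Hz, folds to fs − 44 Hz = 8 Hz.
96 Hz and 112 Hz both map to 8 Hz.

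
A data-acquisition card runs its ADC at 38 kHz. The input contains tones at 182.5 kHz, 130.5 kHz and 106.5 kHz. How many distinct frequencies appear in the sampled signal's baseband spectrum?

fs/2 = 19 kHz.
182.5 kHz mod fs = 30.5 kHz.
30.5 kHz > fs/2 = 19 kHz, folds to fs − 30.5 kHz = 7.5 kHz.
130.5 kHz mod fs = 16.5 kHz.
16.5 kHz ≤ fs/2 = 19 kHz, appears at 16.5 kHz.
106.5 kHz mod fs = 30.5 kHz.
30.5 kHz > fs/2 = 19 kHz, folds to fs − 30.5 kHz = 7.5 kHz.
Distinct values: {7.5 kHz, 16.5 kHz} → 2.

2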